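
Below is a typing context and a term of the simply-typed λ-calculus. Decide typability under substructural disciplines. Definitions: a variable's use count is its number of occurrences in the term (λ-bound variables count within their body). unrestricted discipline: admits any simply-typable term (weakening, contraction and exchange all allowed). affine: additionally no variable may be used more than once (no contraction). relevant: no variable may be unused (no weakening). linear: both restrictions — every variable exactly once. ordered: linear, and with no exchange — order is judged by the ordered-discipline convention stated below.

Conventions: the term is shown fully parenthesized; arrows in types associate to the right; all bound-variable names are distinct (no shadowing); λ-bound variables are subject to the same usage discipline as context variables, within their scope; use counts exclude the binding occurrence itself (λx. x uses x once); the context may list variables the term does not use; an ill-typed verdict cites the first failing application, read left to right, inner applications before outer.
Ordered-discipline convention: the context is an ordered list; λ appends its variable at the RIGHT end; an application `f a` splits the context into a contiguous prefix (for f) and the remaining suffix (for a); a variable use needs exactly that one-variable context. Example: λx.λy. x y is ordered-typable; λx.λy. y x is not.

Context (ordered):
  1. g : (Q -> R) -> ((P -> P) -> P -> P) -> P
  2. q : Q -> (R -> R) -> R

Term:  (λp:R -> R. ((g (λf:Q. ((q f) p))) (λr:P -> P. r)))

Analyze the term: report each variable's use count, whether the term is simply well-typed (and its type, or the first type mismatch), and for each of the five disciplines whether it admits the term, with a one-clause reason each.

variable uses: g: 1×; q: 1×; p (bound): 1×; f (bound): 1×; r (bound): 1×
left-to-right use order: g, q, f, p, r
typing: well-typed — term : (R -> R) -> P
ordered: ✗ — no ordered split (uses run g, q, f, p, r)
linear: ✓ — each of g, q, p, f, r used exactly once
affine: ✓ — none of g, q, p, f, r used more than once
relevant: ✓ — every one of g, q, p, f, r appears
unrestricted: ✓ — typability at (R -> R) -> P is all that's needed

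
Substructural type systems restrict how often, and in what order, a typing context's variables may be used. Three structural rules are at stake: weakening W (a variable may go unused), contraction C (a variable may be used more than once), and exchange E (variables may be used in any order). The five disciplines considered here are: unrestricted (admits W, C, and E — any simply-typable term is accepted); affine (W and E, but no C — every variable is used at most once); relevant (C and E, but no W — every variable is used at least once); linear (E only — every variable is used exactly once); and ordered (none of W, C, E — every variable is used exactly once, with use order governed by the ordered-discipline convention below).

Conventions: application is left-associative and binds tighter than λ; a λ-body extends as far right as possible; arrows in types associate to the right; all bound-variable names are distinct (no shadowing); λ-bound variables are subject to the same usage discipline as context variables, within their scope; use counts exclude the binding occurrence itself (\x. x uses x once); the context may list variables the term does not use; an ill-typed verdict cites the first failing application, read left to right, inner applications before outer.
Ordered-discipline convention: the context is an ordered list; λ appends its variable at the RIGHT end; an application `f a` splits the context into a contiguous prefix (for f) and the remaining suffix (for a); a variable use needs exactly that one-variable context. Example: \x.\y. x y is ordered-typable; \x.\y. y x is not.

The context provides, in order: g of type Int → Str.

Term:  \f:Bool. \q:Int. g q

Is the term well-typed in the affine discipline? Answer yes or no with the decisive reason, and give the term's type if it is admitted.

yes — at most one use each (g, f, q); term : Bool → Int → Str
usage: g: 1, f (λ-bound): 0, q (λ-bound): 1
order of uses: g, q
typing: the term checks, with type Bool → Int → Str
per-discipline verdicts: ordered ✗ | linear ✗ | affine ✓ | relevant ✗ | unrestricted ✓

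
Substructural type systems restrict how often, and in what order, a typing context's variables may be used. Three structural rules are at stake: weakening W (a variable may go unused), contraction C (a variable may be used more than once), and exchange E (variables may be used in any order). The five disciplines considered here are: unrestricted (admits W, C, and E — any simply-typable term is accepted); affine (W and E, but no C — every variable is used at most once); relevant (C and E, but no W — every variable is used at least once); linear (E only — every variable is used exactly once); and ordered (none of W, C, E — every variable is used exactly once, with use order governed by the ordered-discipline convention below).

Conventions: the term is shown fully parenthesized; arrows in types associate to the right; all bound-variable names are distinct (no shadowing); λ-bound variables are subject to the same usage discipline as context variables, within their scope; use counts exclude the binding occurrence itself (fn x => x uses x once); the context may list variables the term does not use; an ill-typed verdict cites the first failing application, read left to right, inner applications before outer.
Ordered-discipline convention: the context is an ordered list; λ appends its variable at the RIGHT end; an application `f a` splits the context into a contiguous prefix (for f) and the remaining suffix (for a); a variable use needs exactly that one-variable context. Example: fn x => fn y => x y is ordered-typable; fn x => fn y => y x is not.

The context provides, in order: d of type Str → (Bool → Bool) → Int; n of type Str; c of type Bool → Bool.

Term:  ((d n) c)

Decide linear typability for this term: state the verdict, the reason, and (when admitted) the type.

yes — exactly-once usage across d, n, c; term : Int
variable uses: d=1, n=1, c=1
order of uses: d, n, c
typing: the term checks, with type Int
across the five disciplines: ordered ✓, linear ✓, affine ✓, relevant ✓, unrestricted ✓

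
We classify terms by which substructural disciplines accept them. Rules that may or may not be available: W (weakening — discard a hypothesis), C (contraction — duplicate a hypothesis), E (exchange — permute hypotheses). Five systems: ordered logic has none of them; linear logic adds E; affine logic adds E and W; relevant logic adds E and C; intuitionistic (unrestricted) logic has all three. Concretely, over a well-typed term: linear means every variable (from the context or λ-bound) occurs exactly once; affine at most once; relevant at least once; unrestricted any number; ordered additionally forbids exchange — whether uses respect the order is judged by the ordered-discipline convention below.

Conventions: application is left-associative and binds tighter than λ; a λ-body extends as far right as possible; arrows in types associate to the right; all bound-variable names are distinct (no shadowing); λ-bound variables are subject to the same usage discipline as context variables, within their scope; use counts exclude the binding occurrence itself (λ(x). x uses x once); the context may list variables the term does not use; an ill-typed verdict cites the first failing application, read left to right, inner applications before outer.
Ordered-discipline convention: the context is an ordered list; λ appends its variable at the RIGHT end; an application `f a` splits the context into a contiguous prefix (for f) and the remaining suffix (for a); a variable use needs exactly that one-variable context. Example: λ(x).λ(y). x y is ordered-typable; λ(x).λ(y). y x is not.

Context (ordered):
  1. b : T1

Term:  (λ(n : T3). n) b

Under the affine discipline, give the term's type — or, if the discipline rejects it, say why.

not well-typed under affine — not simply typable
counts: b: 1×; n (λ-bound): 1×
order of uses: n, b
typing: ill-typed: an application expects T3 but receives T1
all disciplines: ordered ✗ | linear ✗ | affine ✗ | relevant ✗ | unrestricted ✗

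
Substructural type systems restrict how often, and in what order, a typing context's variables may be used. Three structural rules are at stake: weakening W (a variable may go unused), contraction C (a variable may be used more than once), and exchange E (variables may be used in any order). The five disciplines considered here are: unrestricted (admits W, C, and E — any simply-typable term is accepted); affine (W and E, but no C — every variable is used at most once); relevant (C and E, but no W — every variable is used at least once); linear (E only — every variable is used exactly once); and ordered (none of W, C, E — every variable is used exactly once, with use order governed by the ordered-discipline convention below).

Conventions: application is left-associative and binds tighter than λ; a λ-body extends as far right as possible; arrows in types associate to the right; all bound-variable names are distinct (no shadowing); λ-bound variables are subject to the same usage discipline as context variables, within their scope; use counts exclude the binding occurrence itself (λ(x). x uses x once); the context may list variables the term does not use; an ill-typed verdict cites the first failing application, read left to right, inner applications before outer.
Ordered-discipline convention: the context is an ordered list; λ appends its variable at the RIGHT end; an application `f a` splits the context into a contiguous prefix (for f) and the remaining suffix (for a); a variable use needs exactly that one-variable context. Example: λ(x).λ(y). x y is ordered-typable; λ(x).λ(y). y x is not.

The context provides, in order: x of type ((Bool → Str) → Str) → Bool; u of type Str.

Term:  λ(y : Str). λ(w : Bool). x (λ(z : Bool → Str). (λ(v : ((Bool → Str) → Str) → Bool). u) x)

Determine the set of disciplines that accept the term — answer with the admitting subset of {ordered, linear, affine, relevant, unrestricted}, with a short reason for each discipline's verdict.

admitting disciplines: unrestricted
use counts: x=2, u=1, y (bound)=0, w (bound)=0, z (bound)=0, v (bound)=0
order of uses: x, u, x
typing: ✓ — Str → Bool → Bool
ordered: ✗, x ×2 used more than once (contraction); unused: y, w, z, v — weakening required
linear: ✗, x ×2 used more than once (contraction); unused: y, w, z, v — weakening required
affine: ✗, x ×2 used more than once (contraction)
relevant: ✗, unused: y, w, z, v — weakening required
unrestricted: ✓, typability at Str → Bool → Bool is all that's needed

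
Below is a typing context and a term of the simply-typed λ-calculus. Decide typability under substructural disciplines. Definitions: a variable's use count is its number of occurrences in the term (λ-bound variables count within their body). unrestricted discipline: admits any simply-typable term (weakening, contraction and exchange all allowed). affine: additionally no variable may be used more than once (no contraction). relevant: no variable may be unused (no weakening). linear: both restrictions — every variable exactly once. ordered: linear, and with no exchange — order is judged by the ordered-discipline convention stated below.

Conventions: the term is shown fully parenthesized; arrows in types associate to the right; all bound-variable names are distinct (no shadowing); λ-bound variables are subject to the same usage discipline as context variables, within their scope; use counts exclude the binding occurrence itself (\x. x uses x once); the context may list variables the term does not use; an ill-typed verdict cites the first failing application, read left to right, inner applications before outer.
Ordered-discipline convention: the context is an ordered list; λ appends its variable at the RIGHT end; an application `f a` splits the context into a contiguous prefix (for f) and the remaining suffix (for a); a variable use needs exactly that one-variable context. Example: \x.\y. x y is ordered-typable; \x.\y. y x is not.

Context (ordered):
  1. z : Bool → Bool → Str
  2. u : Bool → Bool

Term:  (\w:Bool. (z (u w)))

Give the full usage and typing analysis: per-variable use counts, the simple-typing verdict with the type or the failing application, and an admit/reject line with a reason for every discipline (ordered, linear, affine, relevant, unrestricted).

use counts: z=1, u=1, w (λ-bound)=1
left-to-right use order: z, u, w
typing: the term checks, with type Bool → Bool → Str
ordered: ✓, z, u, w: once each, no exchange needed
linear: ✓, single use per variable (z, u, w)
affine: ✓, at most one use each (z, u, w)
relevant: ✓, at least one use each (z, u, w)
unrestricted: ✓, simply typable at Bool → Bool → Str; W, C, E all held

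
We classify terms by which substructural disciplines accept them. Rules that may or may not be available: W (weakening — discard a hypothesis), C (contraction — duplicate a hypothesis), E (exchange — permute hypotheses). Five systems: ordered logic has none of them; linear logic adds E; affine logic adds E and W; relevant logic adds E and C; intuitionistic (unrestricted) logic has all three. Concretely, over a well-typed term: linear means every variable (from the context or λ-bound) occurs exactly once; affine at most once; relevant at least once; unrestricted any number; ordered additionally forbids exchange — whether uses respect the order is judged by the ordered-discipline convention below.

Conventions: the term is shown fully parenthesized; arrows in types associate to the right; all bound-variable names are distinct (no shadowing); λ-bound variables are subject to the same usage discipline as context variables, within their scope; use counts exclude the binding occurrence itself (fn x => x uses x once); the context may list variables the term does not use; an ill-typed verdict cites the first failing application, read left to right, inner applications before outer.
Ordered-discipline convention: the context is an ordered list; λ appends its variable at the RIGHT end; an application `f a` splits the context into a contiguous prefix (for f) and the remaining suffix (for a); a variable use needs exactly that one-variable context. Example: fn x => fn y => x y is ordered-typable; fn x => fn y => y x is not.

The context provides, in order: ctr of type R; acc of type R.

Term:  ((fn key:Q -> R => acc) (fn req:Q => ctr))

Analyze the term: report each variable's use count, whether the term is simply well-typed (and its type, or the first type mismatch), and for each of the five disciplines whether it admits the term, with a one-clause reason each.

use counts: ctr: 1×, acc: 1×, key (bound): 0×, req (bound): 0×
uses in reading order: acc, ctr
typing: well-typed — term : R
ordered: ✗, unused: key, req — weakening required
linear: ✗, unused: key, req — weakening required
affine: ✓, ctr, acc, key, req: no repeats, contraction unneeded
relevant: ✗, unused: key, req — weakening required
unrestricted: ✓, simply typable at R; W, C, E all held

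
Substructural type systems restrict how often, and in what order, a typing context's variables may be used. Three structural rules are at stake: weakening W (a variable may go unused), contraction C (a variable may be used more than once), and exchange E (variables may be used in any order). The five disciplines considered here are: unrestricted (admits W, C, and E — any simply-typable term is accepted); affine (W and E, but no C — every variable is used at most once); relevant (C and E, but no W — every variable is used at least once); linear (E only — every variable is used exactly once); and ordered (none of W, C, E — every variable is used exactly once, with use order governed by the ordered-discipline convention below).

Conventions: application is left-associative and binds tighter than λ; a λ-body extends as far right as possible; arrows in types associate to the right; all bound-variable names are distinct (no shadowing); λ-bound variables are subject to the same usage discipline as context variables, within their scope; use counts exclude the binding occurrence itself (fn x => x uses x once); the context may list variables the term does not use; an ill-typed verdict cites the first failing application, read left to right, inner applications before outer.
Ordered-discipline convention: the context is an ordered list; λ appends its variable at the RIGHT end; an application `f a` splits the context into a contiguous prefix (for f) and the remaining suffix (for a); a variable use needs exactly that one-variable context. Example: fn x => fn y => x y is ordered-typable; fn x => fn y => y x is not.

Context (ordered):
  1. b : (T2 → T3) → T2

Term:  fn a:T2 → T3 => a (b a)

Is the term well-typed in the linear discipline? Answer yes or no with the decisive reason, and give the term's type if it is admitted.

no — repeated use of a ×2
use counts: b: 1; a [bound]: 2
use order (left to right): a, b, a
typing: well-typed at (T2 → T3) → T3
summary: ordered ✗ | linear ✗ | affine ✗ | relevant ✓ | unrestricted ✓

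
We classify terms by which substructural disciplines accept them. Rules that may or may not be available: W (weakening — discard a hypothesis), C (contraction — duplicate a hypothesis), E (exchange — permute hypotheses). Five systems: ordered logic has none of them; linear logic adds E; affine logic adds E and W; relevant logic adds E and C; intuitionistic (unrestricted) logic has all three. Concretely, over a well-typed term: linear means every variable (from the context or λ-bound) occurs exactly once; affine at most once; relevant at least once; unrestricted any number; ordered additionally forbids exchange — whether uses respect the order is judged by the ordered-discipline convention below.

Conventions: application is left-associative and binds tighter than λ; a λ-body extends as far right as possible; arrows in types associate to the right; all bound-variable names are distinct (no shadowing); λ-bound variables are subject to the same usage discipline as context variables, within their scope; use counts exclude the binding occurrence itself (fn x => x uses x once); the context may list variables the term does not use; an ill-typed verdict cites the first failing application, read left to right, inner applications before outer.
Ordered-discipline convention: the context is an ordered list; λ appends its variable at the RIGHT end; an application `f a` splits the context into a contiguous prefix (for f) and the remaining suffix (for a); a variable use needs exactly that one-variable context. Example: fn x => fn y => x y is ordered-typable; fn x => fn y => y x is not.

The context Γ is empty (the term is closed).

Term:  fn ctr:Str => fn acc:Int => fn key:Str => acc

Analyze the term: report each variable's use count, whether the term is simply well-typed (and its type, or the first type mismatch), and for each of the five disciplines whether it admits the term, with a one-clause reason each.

use counts: ctr [bound]=0; acc [bound]=1; key [bound]=0
order of uses: acc
typing: well-typed at Str -> Int -> Str -> Int
ordered: ✗ — ctr, key left unused
linear: ✗ — ctr, key left unused
affine: ✓ — no duplicate uses among ctr, acc, key
relevant: ✗ — ctr, key left unused
unrestricted: ✓ — well-typed at Str -> Int -> Str -> Int; no restrictions here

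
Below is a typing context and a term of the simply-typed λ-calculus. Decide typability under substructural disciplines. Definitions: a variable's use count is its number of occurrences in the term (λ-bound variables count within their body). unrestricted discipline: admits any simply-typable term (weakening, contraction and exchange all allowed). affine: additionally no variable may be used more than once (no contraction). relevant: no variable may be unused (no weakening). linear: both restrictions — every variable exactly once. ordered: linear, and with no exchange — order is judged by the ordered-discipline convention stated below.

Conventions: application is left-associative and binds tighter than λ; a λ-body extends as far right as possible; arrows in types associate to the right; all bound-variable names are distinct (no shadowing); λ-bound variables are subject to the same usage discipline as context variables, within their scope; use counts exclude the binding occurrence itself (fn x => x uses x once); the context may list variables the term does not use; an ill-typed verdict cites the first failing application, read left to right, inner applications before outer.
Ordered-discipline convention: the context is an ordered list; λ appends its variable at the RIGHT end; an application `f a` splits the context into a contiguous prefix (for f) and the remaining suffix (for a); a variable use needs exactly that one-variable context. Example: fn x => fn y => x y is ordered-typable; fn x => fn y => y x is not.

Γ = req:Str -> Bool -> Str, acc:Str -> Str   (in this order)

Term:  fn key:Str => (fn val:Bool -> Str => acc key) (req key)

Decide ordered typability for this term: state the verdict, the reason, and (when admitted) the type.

no — needs contraction — key ×2; val left unused
counts: req ×1, acc ×1, key (bound) ×2, val (bound) ×0
left-to-right use order: acc, key, req, key
typing: well-typed at Str -> Str
across the five disciplines: ordered ✗ · linear ✗ · affine ✗ · relevant ✗ · unrestricted ✓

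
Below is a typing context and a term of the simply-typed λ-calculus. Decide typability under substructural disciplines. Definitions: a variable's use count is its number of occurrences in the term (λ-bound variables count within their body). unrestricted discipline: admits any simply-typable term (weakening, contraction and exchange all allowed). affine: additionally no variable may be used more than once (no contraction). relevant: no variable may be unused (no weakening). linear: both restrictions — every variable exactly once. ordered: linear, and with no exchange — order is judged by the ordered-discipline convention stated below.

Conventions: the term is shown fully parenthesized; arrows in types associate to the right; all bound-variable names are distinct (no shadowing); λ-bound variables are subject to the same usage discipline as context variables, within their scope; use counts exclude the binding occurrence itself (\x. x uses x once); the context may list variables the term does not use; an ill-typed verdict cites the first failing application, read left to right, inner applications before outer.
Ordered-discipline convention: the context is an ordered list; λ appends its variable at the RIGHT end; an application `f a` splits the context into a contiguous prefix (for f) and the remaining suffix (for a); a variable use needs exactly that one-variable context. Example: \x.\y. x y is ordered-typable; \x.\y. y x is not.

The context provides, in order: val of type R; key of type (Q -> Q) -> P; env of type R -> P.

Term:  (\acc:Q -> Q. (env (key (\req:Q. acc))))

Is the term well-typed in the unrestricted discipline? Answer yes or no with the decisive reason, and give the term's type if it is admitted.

no — a type mismatch blocks all five
usage: val ×0; key ×1; env ×1; acc (λ-bound) ×1; req (λ-bound) ×0
uses in reading order: env, key, acc
typing: ill-typed: a function awaiting Q -> Q gets Q -> Q -> Q
summary: ordered ✗ | linear ✗ | affine ✗ | relevant ✗ | unrestricted ✗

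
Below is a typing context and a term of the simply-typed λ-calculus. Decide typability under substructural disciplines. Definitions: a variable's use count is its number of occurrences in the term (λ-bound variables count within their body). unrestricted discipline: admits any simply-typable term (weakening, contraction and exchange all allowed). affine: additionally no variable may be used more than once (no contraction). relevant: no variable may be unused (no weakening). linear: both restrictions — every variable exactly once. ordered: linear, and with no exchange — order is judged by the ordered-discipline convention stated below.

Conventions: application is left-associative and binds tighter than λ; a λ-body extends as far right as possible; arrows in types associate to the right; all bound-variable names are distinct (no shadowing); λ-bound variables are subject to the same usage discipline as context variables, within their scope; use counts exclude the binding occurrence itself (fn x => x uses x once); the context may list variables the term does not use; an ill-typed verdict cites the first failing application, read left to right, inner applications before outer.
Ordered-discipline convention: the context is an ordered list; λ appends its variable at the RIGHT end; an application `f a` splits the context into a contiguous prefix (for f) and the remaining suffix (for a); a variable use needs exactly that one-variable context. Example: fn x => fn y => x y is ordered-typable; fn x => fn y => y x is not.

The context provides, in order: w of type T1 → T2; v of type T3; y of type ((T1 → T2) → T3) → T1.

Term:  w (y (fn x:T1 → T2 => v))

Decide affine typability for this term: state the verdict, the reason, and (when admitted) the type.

yes — no duplicate uses among w, v, y, x; term : T2
usage: w=1, v=1, y=1, x (λ-bound)=0
uses in reading order: w, y, v
typing: well-typed at T2
per-discipline verdicts: ordered ✗, linear ✗, affine ✓, relevant ✗, unrestricted ✓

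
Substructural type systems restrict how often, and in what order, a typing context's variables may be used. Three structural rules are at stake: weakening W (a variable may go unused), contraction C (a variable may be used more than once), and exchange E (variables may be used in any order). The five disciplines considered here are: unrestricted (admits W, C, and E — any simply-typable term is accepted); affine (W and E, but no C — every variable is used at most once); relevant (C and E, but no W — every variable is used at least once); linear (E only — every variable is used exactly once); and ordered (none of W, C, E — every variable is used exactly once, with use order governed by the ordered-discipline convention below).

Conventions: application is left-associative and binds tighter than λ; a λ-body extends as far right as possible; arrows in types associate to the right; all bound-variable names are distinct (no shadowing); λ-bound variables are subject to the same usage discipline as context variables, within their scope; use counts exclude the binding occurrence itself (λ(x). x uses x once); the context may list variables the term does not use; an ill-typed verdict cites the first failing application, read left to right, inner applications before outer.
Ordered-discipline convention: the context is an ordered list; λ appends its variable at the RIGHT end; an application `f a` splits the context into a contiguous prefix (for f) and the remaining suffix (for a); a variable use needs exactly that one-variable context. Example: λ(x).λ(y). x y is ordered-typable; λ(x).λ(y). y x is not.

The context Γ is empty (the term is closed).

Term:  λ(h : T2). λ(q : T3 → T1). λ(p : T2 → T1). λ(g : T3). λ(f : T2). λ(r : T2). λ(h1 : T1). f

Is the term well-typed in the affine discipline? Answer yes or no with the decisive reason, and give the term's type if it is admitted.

yes — at most one use each (h, q, p, g, f, r, h1); term : T2 → (T3 → T1) → (T2 → T1) → T3 → T2 → T2 → T1 → T2
variable uses: h (λ-bound): 0×; q (λ-bound): 0×; p (λ-bound): 0×; g (λ-bound): 0×; f (λ-bound): 1×; r (λ-bound): 0×; h1 (λ-bound): 0×
use order (left to right): f
typing: the term checks, with type T2 → (T3 → T1) → (T2 → T1) → T3 → T2 → T2 → T1 → T2
all disciplines: ordered ✗; linear ✗; affine ✓; relevant ✗; unrestricted ✓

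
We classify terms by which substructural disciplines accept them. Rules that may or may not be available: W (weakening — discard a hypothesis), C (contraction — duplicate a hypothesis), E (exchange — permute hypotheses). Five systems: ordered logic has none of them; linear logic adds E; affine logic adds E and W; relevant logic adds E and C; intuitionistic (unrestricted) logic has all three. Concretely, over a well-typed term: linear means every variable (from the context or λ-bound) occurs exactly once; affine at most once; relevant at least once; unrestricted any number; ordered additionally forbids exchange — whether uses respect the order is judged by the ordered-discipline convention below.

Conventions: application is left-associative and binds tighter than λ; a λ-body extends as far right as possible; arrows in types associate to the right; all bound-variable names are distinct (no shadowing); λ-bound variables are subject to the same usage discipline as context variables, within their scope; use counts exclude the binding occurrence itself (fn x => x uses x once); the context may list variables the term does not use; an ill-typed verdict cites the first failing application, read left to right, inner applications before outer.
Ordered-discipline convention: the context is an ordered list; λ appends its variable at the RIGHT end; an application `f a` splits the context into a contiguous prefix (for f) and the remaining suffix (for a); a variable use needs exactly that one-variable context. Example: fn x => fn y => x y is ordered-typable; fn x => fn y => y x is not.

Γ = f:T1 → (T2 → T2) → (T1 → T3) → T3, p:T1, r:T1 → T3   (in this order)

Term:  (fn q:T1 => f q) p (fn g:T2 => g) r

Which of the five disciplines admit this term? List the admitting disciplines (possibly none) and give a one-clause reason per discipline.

accepted by: ordered, linear, affine, relevant, unrestricted
usage: f=1; p=1; r=1; q (bound)=1; g (bound)=1
left-to-right use order: f, q, p, g, r
typing: well-typed at T3
ordered ✓ (single-use (f, p, r, q, g), ordered derivation ok)
linear ✓ (exactly-once usage across f, p, r, q, g)
affine ✓ (f, p, r, q, g: no repeats, contraction unneeded)
relevant ✓ (at least one use each (f, p, r, q, g))
unrestricted ✓ (simply typable at T3; W, C, E all held)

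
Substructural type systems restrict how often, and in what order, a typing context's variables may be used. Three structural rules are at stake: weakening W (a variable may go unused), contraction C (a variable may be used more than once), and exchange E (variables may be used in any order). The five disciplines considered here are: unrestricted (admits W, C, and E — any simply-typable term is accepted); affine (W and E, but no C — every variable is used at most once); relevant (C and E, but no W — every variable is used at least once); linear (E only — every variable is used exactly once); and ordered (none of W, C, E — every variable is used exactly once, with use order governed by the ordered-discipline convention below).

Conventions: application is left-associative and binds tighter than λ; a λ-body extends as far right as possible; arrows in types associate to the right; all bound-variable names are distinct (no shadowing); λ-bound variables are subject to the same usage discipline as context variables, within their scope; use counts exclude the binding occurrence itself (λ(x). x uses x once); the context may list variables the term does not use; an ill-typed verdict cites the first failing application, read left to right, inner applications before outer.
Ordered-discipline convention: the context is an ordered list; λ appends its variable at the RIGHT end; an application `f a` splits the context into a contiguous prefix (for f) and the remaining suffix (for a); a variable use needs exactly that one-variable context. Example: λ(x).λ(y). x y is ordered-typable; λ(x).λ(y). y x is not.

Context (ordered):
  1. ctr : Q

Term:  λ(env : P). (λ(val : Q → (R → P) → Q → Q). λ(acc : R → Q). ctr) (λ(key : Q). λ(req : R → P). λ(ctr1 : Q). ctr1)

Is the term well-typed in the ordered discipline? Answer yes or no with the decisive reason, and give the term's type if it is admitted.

no — env, val, acc, key, req never used (weakening)
use counts: ctr: 1×, env (bound): 0×, val (bound): 0×, acc (bound): 0×, key (bound): 0×, req (bound): 0×, ctr1 (bound): 1×
left-to-right use order: ctr, ctr1
typing: well-typed at P → (R → Q) → Q
summary: ordered ✗ | linear ✗ | affine ✓ | relevant ✗ | unrestricted ✓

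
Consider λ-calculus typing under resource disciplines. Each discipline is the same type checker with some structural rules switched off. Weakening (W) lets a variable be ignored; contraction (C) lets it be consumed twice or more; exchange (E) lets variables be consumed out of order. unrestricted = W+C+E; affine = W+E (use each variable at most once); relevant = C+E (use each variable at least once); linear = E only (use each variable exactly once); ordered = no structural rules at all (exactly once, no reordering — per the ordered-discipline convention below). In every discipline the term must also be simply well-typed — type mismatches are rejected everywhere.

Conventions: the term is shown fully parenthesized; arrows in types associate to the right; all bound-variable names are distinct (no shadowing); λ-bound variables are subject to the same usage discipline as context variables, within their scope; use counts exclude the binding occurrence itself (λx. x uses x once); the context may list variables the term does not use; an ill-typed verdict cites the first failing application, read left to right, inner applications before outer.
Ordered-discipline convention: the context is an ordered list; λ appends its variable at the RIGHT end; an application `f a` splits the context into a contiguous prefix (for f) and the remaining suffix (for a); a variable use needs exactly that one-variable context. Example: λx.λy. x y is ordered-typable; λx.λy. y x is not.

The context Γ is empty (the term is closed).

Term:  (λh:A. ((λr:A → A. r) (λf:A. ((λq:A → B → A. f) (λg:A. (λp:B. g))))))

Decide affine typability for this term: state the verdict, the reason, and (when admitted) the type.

yes — h, r, f, q, g, p: no repeats, contraction unneeded; term : A → A → A
variable uses: h (bound) ×0, r (bound) ×1, f (bound) ×1, q (bound) ×0, g (bound) ×1, p (bound) ×0
use order (left to right): r, f, g
typing: ✓ — A → A → A
across the five disciplines: ordered ✗; linear ✗; affine ✓; relevant ✗; unrestricted ✓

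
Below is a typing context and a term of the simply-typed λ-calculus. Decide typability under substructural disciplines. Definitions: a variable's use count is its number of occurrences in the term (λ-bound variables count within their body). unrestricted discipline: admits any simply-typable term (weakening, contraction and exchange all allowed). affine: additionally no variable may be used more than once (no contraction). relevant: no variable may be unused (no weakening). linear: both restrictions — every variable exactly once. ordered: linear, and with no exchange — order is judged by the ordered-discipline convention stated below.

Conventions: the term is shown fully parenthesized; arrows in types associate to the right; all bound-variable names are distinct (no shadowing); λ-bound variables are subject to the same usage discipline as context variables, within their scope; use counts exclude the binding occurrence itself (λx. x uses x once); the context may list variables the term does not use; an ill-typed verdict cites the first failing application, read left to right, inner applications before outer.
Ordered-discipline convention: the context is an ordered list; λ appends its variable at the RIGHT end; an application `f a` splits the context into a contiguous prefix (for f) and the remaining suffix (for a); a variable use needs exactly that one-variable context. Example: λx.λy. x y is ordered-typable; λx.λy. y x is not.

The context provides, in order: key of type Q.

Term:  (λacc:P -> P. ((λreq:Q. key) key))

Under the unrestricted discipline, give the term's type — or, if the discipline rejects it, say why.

term : (P -> P) -> Q
use counts: key: 2, acc (bound): 0, req (bound): 0
left-to-right use order: key, key
typing: well-typed at (P -> P) -> Q
per-discipline verdicts: ordered ✗; linear ✗; affine ✗; relevant ✗; unrestricted ✓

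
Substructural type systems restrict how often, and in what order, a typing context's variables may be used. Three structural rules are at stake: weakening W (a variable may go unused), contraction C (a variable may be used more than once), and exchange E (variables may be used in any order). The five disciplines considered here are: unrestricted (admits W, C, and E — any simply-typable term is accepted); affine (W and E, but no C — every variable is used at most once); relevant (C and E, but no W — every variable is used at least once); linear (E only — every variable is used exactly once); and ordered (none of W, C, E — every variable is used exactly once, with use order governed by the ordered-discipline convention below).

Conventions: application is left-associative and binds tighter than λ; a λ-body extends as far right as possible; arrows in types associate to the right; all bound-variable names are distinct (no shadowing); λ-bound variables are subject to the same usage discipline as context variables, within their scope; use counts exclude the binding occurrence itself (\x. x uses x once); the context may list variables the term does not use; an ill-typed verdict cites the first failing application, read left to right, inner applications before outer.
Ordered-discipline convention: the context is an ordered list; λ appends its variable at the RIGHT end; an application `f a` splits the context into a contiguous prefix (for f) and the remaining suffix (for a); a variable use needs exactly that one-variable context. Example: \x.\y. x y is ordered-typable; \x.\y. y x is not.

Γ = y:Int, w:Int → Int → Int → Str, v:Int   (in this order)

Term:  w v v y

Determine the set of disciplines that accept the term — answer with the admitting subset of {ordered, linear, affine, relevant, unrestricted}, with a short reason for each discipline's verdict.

accepted by: relevant, unrestricted
variable uses: y=1; w=1; v=2
order of uses: w, v, v, y
typing: the term checks, with type Str
ordered ✗ (v ×2 used more than once (contraction))
linear ✗ (v ×2 used more than once (contraction))
affine ✗ (v ×2 used more than once (contraction))
relevant ✓ (every one of y, w, v appears)
unrestricted ✓ (type-checks (Str) and nothing is barred)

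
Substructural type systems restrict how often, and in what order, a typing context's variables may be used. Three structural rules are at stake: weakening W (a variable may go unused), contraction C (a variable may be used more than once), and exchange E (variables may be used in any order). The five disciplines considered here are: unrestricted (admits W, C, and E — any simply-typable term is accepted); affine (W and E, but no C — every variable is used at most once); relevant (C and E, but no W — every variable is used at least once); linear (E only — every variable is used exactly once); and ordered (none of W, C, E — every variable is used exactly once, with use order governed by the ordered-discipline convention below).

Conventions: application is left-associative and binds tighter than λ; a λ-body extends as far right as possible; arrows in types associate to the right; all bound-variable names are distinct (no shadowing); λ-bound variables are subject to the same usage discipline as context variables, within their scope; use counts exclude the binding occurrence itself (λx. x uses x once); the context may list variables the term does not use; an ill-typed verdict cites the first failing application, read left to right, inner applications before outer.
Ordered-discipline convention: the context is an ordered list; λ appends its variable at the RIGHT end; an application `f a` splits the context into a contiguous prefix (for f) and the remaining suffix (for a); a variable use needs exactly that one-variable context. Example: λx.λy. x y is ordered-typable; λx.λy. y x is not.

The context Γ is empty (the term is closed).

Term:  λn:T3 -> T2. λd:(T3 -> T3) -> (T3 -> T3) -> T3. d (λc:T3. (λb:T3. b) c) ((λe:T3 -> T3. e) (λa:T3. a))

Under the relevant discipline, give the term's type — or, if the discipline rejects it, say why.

not well-typed under relevant — n never used (weakening)
variable uses: n (λ-bound)=0, d (λ-bound)=1, c (λ-bound)=1, b (λ-bound)=1, e (λ-bound)=1, a (λ-bound)=1
left-to-right use order: d, b, c, e, a
typing: well-typed — term : (T3 -> T2) -> ((T3 -> T3) -> (T3 -> T3) -> T3) -> T3
all disciplines: ordered ✗, linear ✗, affine ✓, relevant ✗, unrestricted ✓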